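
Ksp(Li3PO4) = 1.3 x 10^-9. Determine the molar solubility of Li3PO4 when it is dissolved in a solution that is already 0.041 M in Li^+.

s = 1.9 × 10^-5 M

Li3PO4(s) ⇌ 3 Li^+(aq) + PO4^3-(aq)
Ksp = [Li^+]^3[PO4^3-]
If s mol/L dissolves here, [Li^+] = 0.041 + 3s ≈ 0.041, [PO4^3-] = s (common-ion effect: Li^+ is already 0.041 M).
Ksp ≈ (0.041)^3 × s
s = 1.9 x 10^-5 M
Check: 3s = 5.7 × 10^-5 ≪ 0.041, so the approximation is valid.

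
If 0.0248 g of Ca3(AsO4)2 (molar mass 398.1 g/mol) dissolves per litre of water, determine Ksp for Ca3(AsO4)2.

Molar solubility s = (2.48 × 10^-2 g/L) / (398.1 g/mol) = 6.230 x 10^-5 M.
Ca3(AsO4)2(s) <=> 3 Ca^2+ + 2 AsO4^3-
Let s = molar solubility. Then [Ca^2+] = 3s and [AsO4^3-] = 2s.
Ksp = [Ca^2+]^3[AsO4^3-]^2
Ksp = (3s)^3(2s)^2 = 108s^5
Ksp = 108 × (6.230 × 10^-5)^5 = 1.01 × 10^-19

Ksp ≈ 1.01 × 10^-19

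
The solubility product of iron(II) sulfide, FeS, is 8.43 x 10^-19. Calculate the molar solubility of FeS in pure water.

s ≈ 9.18e-10 M

FeS(s) ⇌ Fe^2+ + S^2-
Ksp = [Fe^2+][S^2-]
For each mole of FeS that dissolves: [Fe^2+] = s, [S^2-] = s.
Ksp = s × s = s^2
s = √(8.43 x 10^-19) = 9.18 × 10^-10 M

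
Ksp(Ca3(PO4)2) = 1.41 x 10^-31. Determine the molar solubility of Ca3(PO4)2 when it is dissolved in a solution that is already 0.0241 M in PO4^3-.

Ca3(PO4)2(s) ⇌ 3 Ca^2+ + 2 PO4^3-
Ksp = [Ca^2+]^3[PO4^3-]^2
Let s be the molar solubility in this solution. [Ca^2+] = 3s, [PO4^3-] = 0.0241 + 2s ≈ 0.0241 (Ksp is small, so little additional dissolves).
Ksp ≈ (3s)^3 × (0.0241)^2
s = 2.08 × 10^-10 M
Check: 2s = 4.2 × 10^-10 ≪ 0.0241, so the approximation is valid.

s ≈ 2.08 × 10^-10 M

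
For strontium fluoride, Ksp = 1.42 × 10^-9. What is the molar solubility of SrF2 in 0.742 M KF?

SrF2(s) ⇌ Sr^2+(aq) + 2 F^-(aq)
Ksp = [Sr^2+][F^-]^2
If s mol/L dissolves here, [Sr^2+] = s, [F^-] = 0.742 + 2s ≈ 0.742 (since F^- from KF dominates).
Ksp ≈ s × (0.742)^2
s = 2.58 × 10^-9 M
Check: 2s = 5.2 × 10^-9 ≪ 0.742, so the approximation is valid.

s ≈ 2.58 × 10^-9 M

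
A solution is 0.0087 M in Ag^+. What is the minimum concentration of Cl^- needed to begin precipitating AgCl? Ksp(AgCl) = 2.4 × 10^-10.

[Cl^-] = 2.8 × 10^-8 M

AgCl(s) ⇌ Ag^+(aq) + Cl^-(aq)
Ksp = [Ag^+][Cl^-]
Precipitation begins when Q = Ksp. With [Ag^+] = 0.0087 M:
2.4 × 10^-10 = (0.0087) × [Cl^-]
[Cl^-] = (2.4 × 10^-10 / 8.7 × 10^-3) = 2.8 × 10^-8 M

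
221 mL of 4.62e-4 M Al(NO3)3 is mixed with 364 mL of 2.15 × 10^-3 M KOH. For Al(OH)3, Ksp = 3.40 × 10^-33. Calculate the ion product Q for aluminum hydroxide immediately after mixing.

Total volume = 221 + 364 = 585 mL.
[Al^3+] = 4.62 × 10^-4 × (221/585) = 1.745 × 10^-4 M
[OH^-] = 2.15 × 10^-3 × (364/585) = 1.338 × 10^-3 M
Al(OH)3(s) ⇌ Al^3+(aq) + 3 OH^-(aq), so Q = [Al^3+][OH^-]^3
Q = (1.745 × 10^-4)(1.338 × 10^-3)^3 = 4.18 × 10^-13
Q > Ksp, so Al(OH)3 will precipitate.

Q ≈ 4.18e-13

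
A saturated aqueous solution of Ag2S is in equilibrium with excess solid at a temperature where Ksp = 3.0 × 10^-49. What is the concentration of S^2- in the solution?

[S^2-] ≈ 4.2e-17 M

Ag2S(s) ⇌ 2 Ag^+(aq) + S^2-(aq)
Ksp = [Ag^+]^2[S^2-]
For each mole of Ag2S that dissolves: [Ag^+] = 2s, [S^2-] = s.
Substituting: Ksp = (2s)^2s = 4s^3
s = (3.0 × 10^-49 / 4)^(1/3) = 4.22 x 10^-17 M
[S^2-] = s = 4.2 × 10^-17 M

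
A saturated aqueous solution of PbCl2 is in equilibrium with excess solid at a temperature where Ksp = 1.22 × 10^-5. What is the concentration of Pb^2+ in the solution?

[Pb^2+] = 1.45 x 10^-2 M

PbCl2(s) <=> Pb^2+(aq) + 2 Cl^-(aq)
Ksp = [Pb^2+][Cl^-]^2
If s mol/L of PbCl2 dissolves, [Pb^2+] = s and [Cl^-] = 2s.
Ksp = s(2s)^2 = 4s^3
Solving, s = (1.22 × 10^-5/4)^(1/3) = 1.450 × 10^-2 M
[Pb^2+] = s = 1.45 x 10^-2 M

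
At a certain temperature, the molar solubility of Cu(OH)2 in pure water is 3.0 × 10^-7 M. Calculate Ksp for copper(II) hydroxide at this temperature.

1.1e-19

Cu(OH)2(s) ⇌ Cu^2+ + 2 OH^-
With molar solubility s: [Cu^2+] = s, [OH^-] = 2s.
Ksp = [Cu^2+][OH^-]^2
Ksp = s(2s)^2 = 4s^3
Ksp = 4 × (3.0 × 10^-7)^3 = 1.1 × 10^-19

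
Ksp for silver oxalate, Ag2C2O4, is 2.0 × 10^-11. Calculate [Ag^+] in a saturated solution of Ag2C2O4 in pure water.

Ag2C2O4(s) ⇌ 2 Ag^+ + C2O4^2-
Ksp = [Ag^+]^2[C2O4^2-]
For each mole of Ag2C2O4 that dissolves: [Ag^+] = 2s, [C2O4^2-] = s.
Substituting: Ksp = (2s)^2s = 4s^3
s = (2.0 × 10^-11 / 4)^(1/3) = 1.71 x 10^-4 M
[Ag^+] = 2s = 3.4 × 10^-4 M

[Ag^+] = 3.4e-4 M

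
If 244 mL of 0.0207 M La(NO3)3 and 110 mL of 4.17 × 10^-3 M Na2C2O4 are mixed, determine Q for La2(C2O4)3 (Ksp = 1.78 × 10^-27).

Total volume = 244 + 110 = 354 mL.
[La^3+] = 2.07 × 10^-2 × (244/354) = 1.427 x 10^-2 M
[C2O4^2-] = 4.17 × 10^-3 × (110/354) = 1.296 × 10^-3 M
La2(C2O4)3(s) <=> 2 La^3+ + 3 C2O4^2-, so Q = [La^3+]^2[C2O4^2-]^3
Q = (1.427 × 10^-2)^2(1.296 × 10^-3)^3 = 4.43 x 10^-13
Q > Ksp, so La2(C2O4)3 will precipitate.

Q ≈ 4.43e-13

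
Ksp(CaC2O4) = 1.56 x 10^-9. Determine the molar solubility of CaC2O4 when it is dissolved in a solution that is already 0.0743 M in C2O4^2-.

2.10e-8 M

CaC2O4(s) ⇌ Ca^2+ + C2O4^2-
Ksp = [Ca^2+][C2O4^2-]
If s mol/L dissolves here, [Ca^2+] = s, [C2O4^2-] = 0.0743 + s ≈ 0.0743 (since the C2O4^2- already present dominates).
Ksp ≈ s × 0.0743
s = 2.10 × 10^-8 M
Check: s = 2.1 × 10^-8 ≪ 0.0743, so the approximation is valid.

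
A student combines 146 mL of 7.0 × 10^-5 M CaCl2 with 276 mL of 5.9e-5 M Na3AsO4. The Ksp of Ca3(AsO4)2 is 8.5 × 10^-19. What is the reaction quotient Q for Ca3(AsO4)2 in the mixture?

Total volume = 146 + 276 = 422 mL.
[Ca^2+] = 7.0 × 10^-5 × (146/422) = 2.42 × 10^-5 M
[AsO4^3-] = 5.9 x 10^-5 × (276/422) = 3.86 × 10^-5 M
Ca3(AsO4)2(s) ⇌ 3 Ca^2+(aq) + 2 AsO4^3-(aq), so Q = [Ca^2+]^3[AsO4^3-]^2
Q = (2.42 × 10^-5)^3(3.86 × 10^-5)^2 = 2.1 × 10^-23
Q < Ksp, so no precipitate of Ca3(AsO4)2 forms.

Q ≈ 2.1e-23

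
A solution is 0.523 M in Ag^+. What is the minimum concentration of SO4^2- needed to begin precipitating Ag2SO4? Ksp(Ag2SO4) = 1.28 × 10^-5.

[SO4^2-] = 4.68 × 10^-5 M

Ag2SO4(s) ⇌ 2 Ag^+ + SO4^2-
Ksp = [Ag^+]^2[SO4^2-]
Precipitation begins when Q = Ksp. With [Ag^+] = 0.523 M:
1.28 × 10^-5 = (0.523)^2 × [SO4^2-]
[SO4^2-] = (1.28 × 10^-5 / 2.735 × 10^-1) = 4.68 x 10^-5 M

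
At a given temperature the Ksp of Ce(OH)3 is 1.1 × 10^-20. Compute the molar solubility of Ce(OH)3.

4.5e-6 M

Ce(OH)3(s) ⇌ Ce^3+(aq) + 3 OH^-(aq)
Ksp = [Ce^3+][OH^-]^3
Let s = molar solubility. Then [Ce^3+] = s and [OH^-] = 3s.
So Ksp = s × (3s)^3 = 27s^4
s^4 = 1.1 × 10^-20 / 27, so s = 4.5 x 10^-6 M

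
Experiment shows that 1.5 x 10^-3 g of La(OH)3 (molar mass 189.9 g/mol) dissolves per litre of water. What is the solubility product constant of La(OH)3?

Ksp ≈ 1.1e-19

Molar solubility s = (1.5 x 10^-3 g/L) / (189.9 g/mol) = 7.90 × 10^-6 M.
La(OH)3(s) ⇌ La^3+(aq) + 3 OH^-(aq)
If s mol/L of La(OH)3 dissolves, [La^3+] = s and [OH^-] = 3s.
Ksp = [La^3+][OH^-]^3
Ksp = s(3s)^3 = 27s^4
Ksp = 27 × (7.90 × 10^-6)^4 = 1.1 × 10^-19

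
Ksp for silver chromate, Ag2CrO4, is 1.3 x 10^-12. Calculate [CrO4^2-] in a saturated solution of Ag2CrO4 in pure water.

Ag2CrO4(s) ⇌ 2 Ag^+ + CrO4^2-
Ksp = [Ag^+]^2[CrO4^2-]
For each mole of Ag2CrO4 that dissolves: [Ag^+] = 2s, [CrO4^2-] = s.
Substituting: Ksp = (2s)^2s = 4s^3
s = (1.3 x 10^-12 / 4)^(1/3) = 6.88 x 10^-5 M
[CrO4^2-] = s = 6.9 x 10^-5 M

[CrO4^2-] = 6.9e-5 M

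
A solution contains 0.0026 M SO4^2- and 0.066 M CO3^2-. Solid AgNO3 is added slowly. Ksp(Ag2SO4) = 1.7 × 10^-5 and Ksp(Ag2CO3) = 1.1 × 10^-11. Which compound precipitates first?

Ag2CO3

Precipitation of each salt starts when its ion product equals its Ksp.
For Ag2SO4: 1.7 × 10^-5 = 0.0026 × [Ag^+]^2  ⇒  [Ag^+] = 8.1 × 10^-2 M.
For Ag2CO3: 1.1 × 10^-11 = 0.066 × [Ag^+]^2  ⇒  [Ag^+] = 1.3 x 10^-5 M.
The salt with the lower threshold [Ag^+] precipitates first: Ag2CO3.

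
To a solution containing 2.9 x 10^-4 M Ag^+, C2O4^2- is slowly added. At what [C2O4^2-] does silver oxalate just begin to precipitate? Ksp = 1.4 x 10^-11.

[C2O4^2-] = 1.7 x 10^-4 M

Ag2C2O4(s) <=> 2 Ag^+(aq) + C2O4^2-(aq)
Ksp = [Ag^+]^2[C2O4^2-]
Precipitation begins when Q = Ksp. With [Ag^+] = 2.9 x 10^-4 M:
1.4 x 10^-11 = (2.9 x 10^-4)^2 × [C2O4^2-]
[C2O4^2-] = (1.4 x 10^-11 / 8.41 × 10^-8) = 1.7 x 10^-4 M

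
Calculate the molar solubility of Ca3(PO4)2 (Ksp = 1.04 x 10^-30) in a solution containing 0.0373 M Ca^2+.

Ca3(PO4)2(s) <=> 3 Ca^2+(aq) + 2 PO4^3-(aq)
Ksp = [Ca^2+]^3[PO4^3-]^2
Let s = moles of Ca3(PO4)2 that dissolve per litre. [Ca^2+] = 0.0373 + 3s ≈ 0.0373, [PO4^3-] = 2s (Ksp is small, so little additional dissolves).
Ksp ≈ (0.0373)^3 × (2s)^2
s = 7.08 × 10^-14 M
Check: 3s = 2.1 × 10^-13 ≪ 0.0373, so the approximation is valid.

s ≈ 7.08 × 10^-14 M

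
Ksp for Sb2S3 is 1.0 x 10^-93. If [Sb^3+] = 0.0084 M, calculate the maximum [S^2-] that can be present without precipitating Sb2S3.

[S^2-] ≈ 2.4e-30 M

Sb2S3(s) ⇌ 2 Sb^3+ + 3 S^2-
Ksp = [Sb^3+]^2[S^2-]^3
Precipitation begins when Q = Ksp. With [Sb^3+] = 0.0084 M:
1.0 x 10^-93 = (0.0084)^2 × [S^2-]^3
[S^2-] = (1.0 x 10^-93 / 7.06 × 10^-5)^(1/3) = 2.4 × 10^-30 M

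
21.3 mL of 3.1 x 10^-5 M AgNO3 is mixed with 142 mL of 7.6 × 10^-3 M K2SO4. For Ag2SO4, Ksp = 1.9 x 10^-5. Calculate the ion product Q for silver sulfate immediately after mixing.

Total volume = 21.3 + 142 = 163.3 mL.
[Ag^+] = 3.1 x 10^-5 × (21.3/163.3) = 4.04 x 10^-6 M
[SO4^2-] = 7.6 × 10^-3 × (142/163.3) = 6.61 x 10^-3 M
Ag2SO4(s) <=> 2 Ag^+ + SO4^2-, so Q = [Ag^+]^2[SO4^2-]
Q = (4.04 × 10^-6)^2(6.61 × 10^-3) = 1.1 × 10^-13
Q < Ksp, so no precipitate of Ag2SO4 forms.

Q ≈ 1.1 × 10^-13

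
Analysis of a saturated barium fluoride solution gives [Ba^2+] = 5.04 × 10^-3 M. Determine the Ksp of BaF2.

BaF2(s) ⇌ Ba^2+ + 2 F^-
Stoichiometry gives [F^-] = (2/1)[Ba^2+] = 1.008 × 10^-2 M.
Ksp = [Ba^2+][F^-]^2
Ksp = 5.04 x 10^-3 × (1.008 × 10^-2)^2 = 5.12 × 10^-7

5.12 × 10^-7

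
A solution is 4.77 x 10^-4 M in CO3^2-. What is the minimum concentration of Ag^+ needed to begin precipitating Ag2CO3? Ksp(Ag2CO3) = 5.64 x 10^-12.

[Ag^+] = 1.09 x 10^-4 M

Ag2CO3(s) <=> 2 Ag^+ + CO3^2-
Ksp = [Ag^+]^2[CO3^2-]
Precipitation begins when Q = Ksp. With [CO3^2-] = 4.77 x 10^-4 M:
5.64 x 10^-12 = (4.77 x 10^-4) × [Ag^+]^2
[Ag^+] = (5.64 x 10^-12 / 4.77 × 10^-4)^(1/2) = 1.09 × 10^-4 M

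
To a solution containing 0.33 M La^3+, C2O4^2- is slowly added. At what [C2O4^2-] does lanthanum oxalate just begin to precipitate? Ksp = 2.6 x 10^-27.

2.9e-9 M

La2(C2O4)3(s) ⇌ 2 La^3+(aq) + 3 C2O4^2-(aq)
Ksp = [La^3+]^2[C2O4^2-]^3
Precipitation begins when Q = Ksp. With [La^3+] = 0.33 M:
2.6 x 10^-27 = (0.33)^2 × [C2O4^2-]^3
[C2O4^2-] = (2.6 x 10^-27 / 1.09 × 10^-1)^(1/3) = 2.9 × 10^-9 M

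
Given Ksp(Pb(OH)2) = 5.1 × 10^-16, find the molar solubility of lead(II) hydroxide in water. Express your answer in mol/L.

5.0e-6 M

Pb(OH)2(s) ⇌ Pb^2+(aq) + 2 OH^-(aq)
Ksp = [Pb^2+][OH^-]^2
For each mole of Pb(OH)2 that dissolves: [Pb^2+] = s, [OH^-] = 2s.
So Ksp = s × (2s)^2 = 4s^3
Solving, s = (5.1 × 10^-16/4)^(1/3) = 5.0 x 10^-6 M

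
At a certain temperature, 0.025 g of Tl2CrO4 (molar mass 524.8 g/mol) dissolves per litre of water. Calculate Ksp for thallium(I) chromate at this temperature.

4.3e-13

Molar solubility s = (2.5 × 10^-2 g/L) / (524.8 g/mol) = 4.76 × 10^-5 M.
Tl2CrO4(s) ⇌ 2 Tl^+(aq) + CrO4^2-(aq)
If s mol/L of Tl2CrO4 dissolves, [Tl^+] = 2s and [CrO4^2-] = s.
Ksp = [Tl^+]^2[CrO4^2-]
So Ksp = (2s)^2 × s = 4s^3
Ksp = 4 × (4.76 x 10^-5)^3 = 4.3 × 10^-13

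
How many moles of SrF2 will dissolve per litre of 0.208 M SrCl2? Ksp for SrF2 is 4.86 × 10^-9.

SrF2(s) ⇌ Sr^2+(aq) + 2 F^-(aq)
Ksp = [Sr^2+][F^-]^2
Let s = moles of SrF2 that dissolve per litre. [Sr^2+] = 0.208 + s ≈ 0.208, [F^-] = 2s (common-ion effect: Sr^2+ is already 0.208 M).
Ksp ≈ 0.208 × (2s)^2
s = 7.64 x 10^-5 M
Check: s = 7.6 x 10^-5 ≪ 0.208, so the approximation is valid.

s = 7.64 × 10^-5 M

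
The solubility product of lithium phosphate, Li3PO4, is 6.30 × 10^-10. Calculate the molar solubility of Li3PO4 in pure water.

s = 2.20e-3 M

Li3PO4(s) <=> 3 Li^+(aq) + PO4^3-(aq)
Ksp = [Li^+]^3[PO4^3-]
If s mol/L of Li3PO4 dissolves, [Li^+] = 3s and [PO4^3-] = s.
Ksp = (3s)^3s = 27s^4
s = (6.30 × 10^-10 / 27)^(1/4) = 2.20 x 10^-3 M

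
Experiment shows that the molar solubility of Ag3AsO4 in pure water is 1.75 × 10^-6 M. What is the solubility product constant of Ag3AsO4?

Ag3AsO4(s) ⇌ 3 Ag^+(aq) + AsO4^3-(aq)
For each mole of Ag3AsO4 that dissolves: [Ag^+] = 3s, [AsO4^3-] = s.
Ksp = [Ag^+]^3[AsO4^3-]
So Ksp = (3s)^3 × s = 27s^4
With s = 1.75 × 10^-6: Ksp = 2.53 × 10^-22

2.53 x 10^-22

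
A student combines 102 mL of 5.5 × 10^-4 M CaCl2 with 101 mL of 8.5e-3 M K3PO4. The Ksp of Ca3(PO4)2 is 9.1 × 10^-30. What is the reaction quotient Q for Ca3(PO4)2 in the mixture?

Q ≈ 3.8 × 10^-16

Total volume = 102 + 101 = 203 mL.
[Ca^2+] = 5.5 x 10^-4 × (102/203) = 2.76 × 10^-4 M
[PO4^3-] = 8.5 × 10^-3 × (101/203) = 4.23 x 10^-3 M
Ca3(PO4)2(s) <=> 3 Ca^2+ + 2 PO4^3-, so Q = [Ca^2+]^3[PO4^3-]^2
Q = (2.76 x 10^-4)^3(4.23 x 10^-3)^2 = 3.8 x 10^-16
Q > Ksp, so Ca3(PO4)2 will precipitate.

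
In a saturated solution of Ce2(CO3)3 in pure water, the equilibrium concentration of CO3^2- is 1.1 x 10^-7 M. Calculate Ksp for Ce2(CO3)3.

Ksp = 7.2e-36

Ce2(CO3)3(s) ⇌ 2 Ce^3+ + 3 CO3^2-
Stoichiometry gives [Ce^3+] = (2/3)[CO3^2-] = 7.33 x 10^-8 M.
Ksp = [Ce^3+]^2[CO3^2-]^3
Ksp = (7.33 x 10^-8)^2 × (1.1 × 10^-7)^3 = 7.2 × 10^-36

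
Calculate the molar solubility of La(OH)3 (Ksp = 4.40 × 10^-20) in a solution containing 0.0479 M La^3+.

La(OH)3(s) ⇌ La^3+ + 3 OH^-
Ksp = [La^3+][OH^-]^3
If s mol/L dissolves here, [La^3+] = 0.0479 + s ≈ 0.0479, [OH^-] = 3s (common-ion effect: La^3+ is already 0.0479 M).
Ksp ≈ 0.0479 × (3s)^3
s = 3.24 × 10^-7 M
Check: s = 3.2 x 10^-7 ≪ 0.0479, so the approximation is valid.

s = 3.24 × 10^-7 M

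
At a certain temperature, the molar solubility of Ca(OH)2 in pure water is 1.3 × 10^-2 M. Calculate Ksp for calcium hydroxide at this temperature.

Ca(OH)2(s) ⇌ Ca^2+ + 2 OH^-
For each mole of Ca(OH)2 that dissolves: [Ca^2+] = s, [OH^-] = 2s.
Ksp = [Ca^2+][OH^-]^2
Ksp = s(2s)^2 = 4s^3
Ksp = 4 × (1.3 × 10^-2)^3 = 8.8 × 10^-6

Ksp ≈ 8.8 × 10^-6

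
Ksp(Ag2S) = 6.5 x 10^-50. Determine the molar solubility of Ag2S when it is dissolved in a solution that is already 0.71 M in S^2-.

Ag2S(s) ⇌ 2 Ag^+(aq) + S^2-(aq)
Ksp = [Ag^+]^2[S^2-]
Let s = moles of Ag2S that dissolve per litre. [Ag^+] = 2s, [S^2-] = 0.71 + s ≈ 0.71 (common-ion effect: S^2- is already 0.71 M).
Ksp ≈ (2s)^2 × 0.71
s = 1.5 × 10^-25 M
Check: s = 1.5 × 10^-25 ≪ 0.71, so the approximation is valid.

s ≈ 1.5 × 10^-25 M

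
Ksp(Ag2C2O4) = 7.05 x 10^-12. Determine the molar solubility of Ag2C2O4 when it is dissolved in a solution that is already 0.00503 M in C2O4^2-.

s ≈ 1.87 x 10^-5 M

Ag2C2O4(s) <=> 2 Ag^+(aq) + C2O4^2-(aq)
Ksp = [Ag^+]^2[C2O4^2-]
If s mol/L dissolves here, [Ag^+] = 2s, [C2O4^2-] = 0.00503 + s ≈ 0.00503 (common-ion effect: C2O4^2- is already 0.00503 M).
Ksp ≈ (2s)^2 × 0.00503
s = 1.87 × 10^-5 M
Check: s = 1.9 x 10^-5 ≪ 0.00503, so the approximation is valid.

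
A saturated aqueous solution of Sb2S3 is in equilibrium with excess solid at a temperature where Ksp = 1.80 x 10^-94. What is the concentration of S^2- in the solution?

2.10 × 10^-19 M

Sb2S3(s) ⇌ 2 Sb^3+ + 3 S^2-
Ksp = [Sb^3+]^2[S^2-]^3
Let s = molar solubility. Then [Sb^3+] = 2s and [S^2-] = 3s.
Substituting: Ksp = (2s)^2(3s)^3 = 108s^5
s = (1.80 x 10^-94 / 108)^(1/5) = 6.988 × 10^-20 M
[S^2-] = 3s = 2.10 x 10^-19 M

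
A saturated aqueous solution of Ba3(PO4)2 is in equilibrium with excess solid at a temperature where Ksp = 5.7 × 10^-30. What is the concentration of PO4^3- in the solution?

Ba3(PO4)2(s) ⇌ 3 Ba^2+(aq) + 2 PO4^3-(aq)
Ksp = [Ba^2+]^3[PO4^3-]^2
With molar solubility s: [Ba^2+] = 3s, [PO4^3-] = 2s.
So Ksp = (3s)^3 × (2s)^2 = 108s^5
Solving, s = (5.7 × 10^-30/108)^(1/5) = 5.55 × 10^-7 M
[PO4^3-] = 2s = 1.1 × 10^-6 M

1.1 × 10^-6 M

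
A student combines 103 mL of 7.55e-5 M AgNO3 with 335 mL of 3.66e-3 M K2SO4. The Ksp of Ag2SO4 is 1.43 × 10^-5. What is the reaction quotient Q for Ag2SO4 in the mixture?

Total volume = 103 + 335 = 438 mL.
[Ag^+] = 7.55 x 10^-5 × (103/438) = 1.775 x 10^-5 M
[SO4^2-] = 3.66 × 10^-3 × (335/438) = 2.799 × 10^-3 M
Ag2SO4(s) ⇌ 2 Ag^+ + SO4^2-, so Q = [Ag^+]^2[SO4^2-]
Q = (1.775 × 10^-5)^2(2.799 × 10^-3) = 8.82 x 10^-13
Q < Ksp, so no precipitate of Ag2SO4 forms.

Q = 8.82 x 10^-13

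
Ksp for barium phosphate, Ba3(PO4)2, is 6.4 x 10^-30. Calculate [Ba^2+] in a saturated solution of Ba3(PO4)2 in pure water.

[Ba^2+] = 1.7e-6 M

Ba3(PO4)2(s) <=> 3 Ba^2+ + 2 PO4^3-
Ksp = [Ba^2+]^3[PO4^3-]^2
If s mol/L of Ba3(PO4)2 dissolves, [Ba^2+] = 3s and [PO4^3-] = 2s.
Ksp = (3s)^3(2s)^2 = 108s^5
Solving, s = (6.4 x 10^-30/108)^(1/5) = 5.68 × 10^-7 M
[Ba^2+] = 3s = 1.7 × 10^-6 M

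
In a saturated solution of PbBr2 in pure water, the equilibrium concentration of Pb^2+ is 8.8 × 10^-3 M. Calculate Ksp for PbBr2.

PbBr2(s) <=> Pb^2+(aq) + 2 Br^-(aq)
Stoichiometry gives [Br^-] = (2/1)[Pb^2+] = 1.76 × 10^-2 M.
Ksp = [Pb^2+][Br^-]^2
Ksp = 8.8 × 10^-3 × (1.76 × 10^-2)^2 = 2.7 × 10^-6

Ksp ≈ 2.7 × 10^-6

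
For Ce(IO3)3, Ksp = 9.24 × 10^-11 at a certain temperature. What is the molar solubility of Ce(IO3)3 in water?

Ce(IO3)3(s) ⇌ Ce^3+ + 3 IO3^-
Ksp = [Ce^3+][IO3^-]^3
With molar solubility s: [Ce^3+] = s, [IO3^-] = 3s.
Ksp = s(3s)^3 = 27s^4
s^4 = 9.24 × 10^-11 / 27, so s = 1.36 x 10^-3 M

1.36e-3 M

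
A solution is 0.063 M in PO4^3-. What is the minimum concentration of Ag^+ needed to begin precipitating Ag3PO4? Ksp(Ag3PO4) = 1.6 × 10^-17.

[Ag^+] = 6.3 × 10^-6 M

Ag3PO4(s) ⇌ 3 Ag^+ + PO4^3-
Ksp = [Ag^+]^3[PO4^3-]
Precipitation begins when Q = Ksp. With [PO4^3-] = 0.063 M:
1.6 × 10^-17 = (0.063) × [Ag^+]^3
[Ag^+] = (1.6 × 10^-17 / 6.3 x 10^-2)^(1/3) = 6.3 × 10^-6 M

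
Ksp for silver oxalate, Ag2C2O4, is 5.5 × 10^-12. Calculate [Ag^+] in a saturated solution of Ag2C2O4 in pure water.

Ag2C2O4(s) ⇌ 2 Ag^+(aq) + C2O4^2-(aq)
Ksp = [Ag^+]^2[C2O4^2-]
For each mole of Ag2C2O4 that dissolves: [Ag^+] = 2s, [C2O4^2-] = s.
Ksp = (2s)^2s = 4s^3
Solving, s = (5.5 × 10^-12/4)^(1/3) = 1.11 × 10^-4 M
[Ag^+] = 2s = 2.2 x 10^-4 M

2.2e-4 M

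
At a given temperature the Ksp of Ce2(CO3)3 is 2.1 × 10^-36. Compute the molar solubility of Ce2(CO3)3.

2.9 × 10^-8 M

Ce2(CO3)3(s) ⇌ 2 Ce^3+(aq) + 3 CO3^2-(aq)
Ksp = [Ce^3+]^2[CO3^2-]^3
If s mol/L of Ce2(CO3)3 dissolves, [Ce^3+] = 2s and [CO3^2-] = 3s.
Ksp = (2s)^2(3s)^3 = 108s^5
s^5 = 2.1 × 10^-36 / 108, so s = 2.9 × 10^-8 M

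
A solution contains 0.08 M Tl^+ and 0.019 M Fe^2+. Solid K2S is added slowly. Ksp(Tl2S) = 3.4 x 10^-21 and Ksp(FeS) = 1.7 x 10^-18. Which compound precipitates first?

Tl2S

Each salt begins to precipitate when Q = Ksp, i.e. when [S^2-] reaches its threshold.
For Tl2S: 3.4 x 10^-21 = (0.08)^2 × [S^2-]  ⇒  [S^2-] = 5.3 × 10^-19 M.
For FeS: 1.7 x 10^-18 = 0.019 × [S^2-]  ⇒  [S^2-] = 8.9 × 10^-17 M.
The salt with the lower threshold [S^2-] precipitates first: Tl2S.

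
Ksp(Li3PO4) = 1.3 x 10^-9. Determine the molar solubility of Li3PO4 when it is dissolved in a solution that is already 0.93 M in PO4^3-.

Li3PO4(s) ⇌ 3 Li^+(aq) + PO4^3-(aq)
Ksp = [Li^+]^3[PO4^3-]
Let s be the molar solubility in this solution. [Li^+] = 3s, [PO4^3-] = 0.93 + s ≈ 0.93 (common-ion effect: PO4^3- is already 0.93 M).
Ksp ≈ (3s)^3 × 0.93
s = 3.7 × 10^-4 M
Check: s = 3.7 × 10^-4 ≪ 0.93, so the approximation is valid.

s ≈ 3.7e-4 M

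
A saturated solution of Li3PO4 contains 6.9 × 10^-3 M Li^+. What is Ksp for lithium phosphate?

Ksp = 7.6e-10

Li3PO4(s) ⇌ 3 Li^+(aq) + PO4^3-(aq)
Stoichiometry gives [PO4^3-] = (1/3)[Li^+] = 2.30 × 10^-3 M.
Ksp = [Li^+]^3[PO4^3-]
Ksp = (6.9 × 10^-3)^3 × 2.30 x 10^-3 = 7.6 × 10^-10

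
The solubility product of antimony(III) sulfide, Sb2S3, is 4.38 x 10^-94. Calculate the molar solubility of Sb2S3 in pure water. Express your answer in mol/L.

Sb2S3(s) ⇌ 2 Sb^3+(aq) + 3 S^2-(aq)
Ksp = [Sb^3+]^2[S^2-]^3
For each mole of Sb2S3 that dissolves: [Sb^3+] = 2s, [S^2-] = 3s.
So Ksp = (2s)^2 × (3s)^3 = 108s^5
s = (4.38 x 10^-94 / 108)^(1/5) = 8.35 x 10^-20 M

s ≈ 8.35 × 10^-20 M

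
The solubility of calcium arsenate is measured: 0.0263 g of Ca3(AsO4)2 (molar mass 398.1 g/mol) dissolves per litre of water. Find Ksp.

Molar solubility s = (2.63 × 10^-2 g/L) / (398.1 g/mol) = 6.606 x 10^-5 M.
Ca3(AsO4)2(s) ⇌ 3 Ca^2+ + 2 AsO4^3-
If s mol/L of Ca3(AsO4)2 dissolves, [Ca^2+] = 3s and [AsO4^3-] = 2s.
Ksp = [Ca^2+]^3[AsO4^3-]^2
Substituting: Ksp = (3s)^3(2s)^2 = 108s^5
With s = 6.606 x 10^-5: Ksp = 1.36 × 10^-19

1.36e-19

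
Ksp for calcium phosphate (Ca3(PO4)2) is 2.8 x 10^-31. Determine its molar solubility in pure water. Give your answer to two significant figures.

Ca3(PO4)2(s) ⇌ 3 Ca^2+(aq) + 2 PO4^3-(aq)
Ksp = [Ca^2+]^3[PO4^3-]^2
For each mole of Ca3(PO4)2 that dissolves: [Ca^2+] = 3s, [PO4^3-] = 2s.
So Ksp = (3s)^3 × (2s)^2 = 108s^5
s = (2.8 x 10^-31 / 108)^(1/5) = 3.0 × 10^-7 M

3.0e-7 M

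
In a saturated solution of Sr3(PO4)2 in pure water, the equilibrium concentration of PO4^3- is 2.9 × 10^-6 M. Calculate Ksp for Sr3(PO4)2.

Sr3(PO4)2(s) ⇌ 3 Sr^2+(aq) + 2 PO4^3-(aq)
Stoichiometry gives [Sr^2+] = (3/2)[PO4^3-] = 4.35 × 10^-6 M.
Ksp = [Sr^2+]^3[PO4^3-]^2
Ksp = (4.35 x 10^-6)^3 × (2.9 × 10^-6)^2 = 6.9 x 10^-28

Ksp ≈ 6.9 × 10^-28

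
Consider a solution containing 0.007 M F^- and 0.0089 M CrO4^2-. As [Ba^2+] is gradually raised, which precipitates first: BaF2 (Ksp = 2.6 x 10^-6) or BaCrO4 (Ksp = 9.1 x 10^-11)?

Precipitation of each salt starts when its ion product equals its Ksp.
For BaF2: 2.6 x 10^-6 = (0.007)^2 × [Ba^2+]  ⇒  [Ba^2+] = 5.3 × 10^-2 M.
For BaCrO4: 9.1 x 10^-11 = 0.0089 × [Ba^2+]  ⇒  [Ba^2+] = 1.0 x 10^-8 M.
The salt with the lower threshold [Ba^2+] precipitates first: BaCrO4.

BaCrO4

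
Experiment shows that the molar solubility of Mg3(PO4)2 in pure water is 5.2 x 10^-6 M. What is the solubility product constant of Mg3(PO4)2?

Mg3(PO4)2(s) <=> 3 Mg^2+ + 2 PO4^3-
With molar solubility s: [Mg^2+] = 3s, [PO4^3-] = 2s.
Ksp = [Mg^2+]^3[PO4^3-]^2
Ksp = (3s)^3(2s)^2 = 108s^5
With s = 5.2 × 10^-6: Ksp = 4.1 × 10^-25

4.1 x 10^-25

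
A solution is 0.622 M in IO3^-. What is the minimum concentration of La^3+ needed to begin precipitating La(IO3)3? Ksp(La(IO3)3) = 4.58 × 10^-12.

La(IO3)3(s) ⇌ La^3+ + 3 IO3^-
Ksp = [La^3+][IO3^-]^3
Precipitation begins when Q = Ksp. With [IO3^-] = 0.622 M:
4.58 × 10^-12 = (0.622)^3 × [La^3+]
[La^3+] = (4.58 × 10^-12 / 2.406 x 10^-1) = 1.90 x 10^-11 M

[La^3+] ≈ 1.90 × 10^-11 M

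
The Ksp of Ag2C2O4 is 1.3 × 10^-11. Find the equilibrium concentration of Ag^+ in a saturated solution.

Ag2C2O4(s) ⇌ 2 Ag^+ + C2O4^2-
Ksp = [Ag^+]^2[C2O4^2-]
Let s = molar solubility. Then [Ag^+] = 2s and [C2O4^2-] = s.
Ksp = (2s)^2s = 4s^3
s^3 = 1.3 × 10^-11 / 4, so s = 1.48 × 10^-4 M
[Ag^+] = 2s = 3.0 × 10^-4 M

3.0e-4 M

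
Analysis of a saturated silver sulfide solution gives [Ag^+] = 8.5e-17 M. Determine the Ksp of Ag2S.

3.1 × 10^-49

Ag2S(s) ⇌ 2 Ag^+(aq) + S^2-(aq)
Stoichiometry gives [S^2-] = (1/2)[Ag^+] = 4.25 × 10^-17 M.
Ksp = [Ag^+]^2[S^2-]
Ksp = (8.5 × 10^-17)^2 × 4.25 × 10^-17 = 3.1 x 10^-49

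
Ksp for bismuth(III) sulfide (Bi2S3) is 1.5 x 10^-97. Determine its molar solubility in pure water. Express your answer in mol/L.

s ≈ 1.7 x 10^-20 M

Bi2S3(s) ⇌ 2 Bi^3+ + 3 S^2-
Ksp = [Bi^3+]^2[S^2-]^3
For each mole of Bi2S3 that dissolves: [Bi^3+] = 2s, [S^2-] = 3s.
Ksp = (2s)^2(3s)^3 = 108s^5
s = (1.5 x 10^-97 / 108)^(1/5) = 1.7 × 10^-20 M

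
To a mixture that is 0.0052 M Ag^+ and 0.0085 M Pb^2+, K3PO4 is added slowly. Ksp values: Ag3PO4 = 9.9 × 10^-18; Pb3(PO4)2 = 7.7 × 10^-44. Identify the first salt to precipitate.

Precipitation of each salt starts when its ion product equals its Ksp.
For Ag3PO4: 9.9 × 10^-18 = (0.0052)^3 × [PO4^3-]  ⇒  [PO4^3-] = 7.0 x 10^-11 M.
For Pb3(PO4)2: 7.7 × 10^-44 = (0.0085)^3 × [PO4^3-]^2  ⇒  [PO4^3-] = 3.5 × 10^-19 M.
The salt with the lower threshold [PO4^3-] precipitates first: Pb3(PO4)2.

Pb3(PO4)2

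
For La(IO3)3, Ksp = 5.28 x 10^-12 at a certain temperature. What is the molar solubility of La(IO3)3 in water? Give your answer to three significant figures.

s ≈ 6.65 × 10^-4 M

La(IO3)3(s) <=> La^3+ + 3 IO3^-
Ksp = [La^3+][IO3^-]^3
With molar solubility s: [La^3+] = s, [IO3^-] = 3s.
So Ksp = s × (3s)^3 = 27s^4
s = (5.28 x 10^-12 / 27)^(1/4) = 6.65 x 10^-4 M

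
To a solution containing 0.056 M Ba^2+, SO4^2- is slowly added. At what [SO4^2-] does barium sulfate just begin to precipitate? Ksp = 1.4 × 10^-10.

BaSO4(s) ⇌ Ba^2+ + SO4^2-
Ksp = [Ba^2+][SO4^2-]
Precipitation begins when Q = Ksp. With [Ba^2+] = 0.056 M:
1.4 × 10^-10 = (0.056) × [SO4^2-]
[SO4^2-] = (1.4 × 10^-10 / 5.6 x 10^-2) = 2.5 × 10^-9 M

[SO4^2-] ≈ 2.5 × 10^-9 M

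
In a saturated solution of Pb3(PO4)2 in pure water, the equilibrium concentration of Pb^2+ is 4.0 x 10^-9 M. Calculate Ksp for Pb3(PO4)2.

4.6 × 10^-43

Pb3(PO4)2(s) ⇌ 3 Pb^2+ + 2 PO4^3-
Stoichiometry gives [PO4^3-] = (2/3)[Pb^2+] = 2.67 × 10^-9 M.
Ksp = [Pb^2+]^3[PO4^3-]^2
Ksp = (4.0 × 10^-9)^3 × (2.67 x 10^-9)^2 = 4.6 × 10^-43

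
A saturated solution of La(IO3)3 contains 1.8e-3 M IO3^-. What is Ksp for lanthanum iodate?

Ksp = 3.5e-12

La(IO3)3(s) ⇌ La^3+ + 3 IO3^-
Stoichiometry gives [La^3+] = (1/3)[IO3^-] = 6.00 × 10^-4 M.
Ksp = [La^3+][IO3^-]^3
Ksp = 6.00 × 10^-4 × (1.8 × 10^-3)^3 = 3.5 × 10^-12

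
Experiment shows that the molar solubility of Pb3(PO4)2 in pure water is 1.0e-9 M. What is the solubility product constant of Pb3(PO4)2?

Pb3(PO4)2(s) ⇌ 3 Pb^2+ + 2 PO4^3-
Let s = molar solubility. Then [Pb^2+] = 3s and [PO4^3-] = 2s.
Ksp = [Pb^2+]^3[PO4^3-]^2
Ksp = (3s)^3(2s)^2 = 108s^5
Ksp = 108 × (1.0 x 10^-9)^5 = 1.1 × 10^-43

Ksp = 1.1 x 10^-43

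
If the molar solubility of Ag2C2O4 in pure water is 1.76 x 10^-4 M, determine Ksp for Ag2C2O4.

Ag2C2O4(s) ⇌ 2 Ag^+ + C2O4^2-
If s mol/L of Ag2C2O4 dissolves, [Ag^+] = 2s and [C2O4^2-] = s.
Ksp = [Ag^+]^2[C2O4^2-]
Substituting: Ksp = (2s)^2s = 4s^3
With s = 1.76 × 10^-4: Ksp = 2.18 × 10^-11

Ksp ≈ 2.18 × 10^-11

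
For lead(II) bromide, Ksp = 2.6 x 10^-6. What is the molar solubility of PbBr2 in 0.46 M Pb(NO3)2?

1.2 × 10^-3 M

PbBr2(s) <=> Pb^2+ + 2 Br^-
Ksp = [Pb^2+][Br^-]^2
Let s be the molar solubility in this solution. [Pb^2+] = 0.46 + s ≈ 0.46, [Br^-] = 2s (common-ion effect: Pb^2+ is already 0.46 M).
Ksp ≈ 0.46 × (2s)^2
s = 1.2 × 10^-3 M
Check: s = 1.2 x 10^-3 ≪ 0.46, so the approximation is valid.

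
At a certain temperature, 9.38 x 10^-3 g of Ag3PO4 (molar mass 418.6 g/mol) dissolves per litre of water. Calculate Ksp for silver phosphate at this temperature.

Molar solubility s = (9.38 x 10^-3 g/L) / (418.6 g/mol) = 2.241 × 10^-5 M.
Ag3PO4(s) <=> 3 Ag^+(aq) + PO4^3-(aq)
If s mol/L of Ag3PO4 dissolves, [Ag^+] = 3s and [PO4^3-] = s.
Ksp = [Ag^+]^3[PO4^3-]
So Ksp = (3s)^3 × s = 27s^4
With s = 2.241 × 10^-5: Ksp = 6.81 × 10^-18

Ksp ≈ 6.81 × 10^-18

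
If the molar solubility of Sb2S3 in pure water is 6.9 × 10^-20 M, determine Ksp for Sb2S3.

Sb2S3(s) <=> 2 Sb^3+(aq) + 3 S^2-(aq)
Let s = molar solubility. Then [Sb^3+] = 2s and [S^2-] = 3s.
Ksp = [Sb^3+]^2[S^2-]^3
Ksp = (2s)^2(3s)^3 = 108s^5
With s = 6.9 × 10^-20: Ksp = 1.7 × 10^-94

Ksp = 1.7e-94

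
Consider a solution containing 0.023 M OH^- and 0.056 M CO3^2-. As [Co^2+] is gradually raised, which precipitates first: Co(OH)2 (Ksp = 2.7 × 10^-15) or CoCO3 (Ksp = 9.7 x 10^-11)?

Each salt begins to precipitate when Q = Ksp, i.e. when [Co^2+] reaches its threshold.
For Co(OH)2: 2.7 × 10^-15 = (0.023)^2 × [Co^2+]  ⇒  [Co^2+] = 5.1 × 10^-12 M.
For CoCO3: 9.7 x 10^-11 = 0.056 × [Co^2+]  ⇒  [Co^2+] = 1.7 x 10^-9 M.
The salt with the lower threshold [Co^2+] precipitates first: Co(OH)2.

Co(OH)2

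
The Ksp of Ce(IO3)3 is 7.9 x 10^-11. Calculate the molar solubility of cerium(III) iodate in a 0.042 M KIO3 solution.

Ce(IO3)3(s) ⇌ Ce^3+ + 3 IO3^-
Ksp = [Ce^3+][IO3^-]^3
If s mol/L dissolves here, [Ce^3+] = s, [IO3^-] = 0.042 + 3s ≈ 0.042 (common-ion effect: IO3^- is already 0.042 M).
Ksp ≈ s × (0.042)^3
s = 1.1 x 10^-6 M
Check: 3s = 3.2 × 10^-6 ≪ 0.042, so the approximation is valid.

s = 1.1 × 10^-6 M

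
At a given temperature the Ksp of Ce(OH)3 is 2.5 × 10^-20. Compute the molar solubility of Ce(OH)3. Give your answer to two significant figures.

Ce(OH)3(s) <=> Ce^3+(aq) + 3 OH^-(aq)
Ksp = [Ce^3+][OH^-]^3
With molar solubility s: [Ce^3+] = s, [OH^-] = 3s.
Ksp = s(3s)^3 = 27s^4
s = (2.5 × 10^-20 / 27)^(1/4) = 5.5 × 10^-6 M

5.5 × 10^-6 M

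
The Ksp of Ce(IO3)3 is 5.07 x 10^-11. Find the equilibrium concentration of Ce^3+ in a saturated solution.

Ce(IO3)3(s) <=> Ce^3+(aq) + 3 IO3^-(aq)
Ksp = [Ce^3+][IO3^-]^3
Let s = molar solubility. Then [Ce^3+] = s and [IO3^-] = 3s.
Ksp = s(3s)^3 = 27s^4
Solving, s = (5.07 x 10^-11/27)^(1/4) = 1.171 x 10^-3 M
[Ce^3+] = s = 1.17 × 10^-3 M

[Ce^3+] = 1.17e-3 M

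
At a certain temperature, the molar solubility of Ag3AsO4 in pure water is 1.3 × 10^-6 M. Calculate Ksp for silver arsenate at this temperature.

Ag3AsO4(s) <=> 3 Ag^+ + AsO4^3-
For each mole of Ag3AsO4 that dissolves: [Ag^+] = 3s, [AsO4^3-] = s.
Ksp = [Ag^+]^3[AsO4^3-]
Substituting: Ksp = (3s)^3s = 27s^4
Ksp = 27 × (1.3 × 10^-6)^4 = 7.7 × 10^-23

7.7 × 10^-23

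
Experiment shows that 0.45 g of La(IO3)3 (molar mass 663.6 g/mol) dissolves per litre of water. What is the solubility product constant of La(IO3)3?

Ksp ≈ 5.7 × 10^-12

Molar solubility s = (4.5 x 10^-1 g/L) / (663.6 g/mol) = 6.78 × 10^-4 M.
La(IO3)3(s) ⇌ La^3+ + 3 IO3^-
For each mole of La(IO3)3 that dissolves: [La^3+] = s, [IO3^-] = 3s.
Ksp = [La^3+][IO3^-]^3
So Ksp = s × (3s)^3 = 27s^4
With s = 6.78 × 10^-4: Ksp = 5.7 × 10^-12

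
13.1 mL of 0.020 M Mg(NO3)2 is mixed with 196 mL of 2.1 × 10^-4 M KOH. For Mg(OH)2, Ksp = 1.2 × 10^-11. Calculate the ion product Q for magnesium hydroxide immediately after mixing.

Total volume = 13.1 + 196 = 209.1 mL.
[Mg^2+] = 2.0 × 10^-2 × (13.1/209.1) = 1.25 × 10^-3 M
[OH^-] = 2.1 × 10^-4 × (196/209.1) = 1.97 × 10^-4 M
Mg(OH)2(s) ⇌ Mg^2+ + 2 OH^-, so Q = [Mg^2+][OH^-]^2
Q = (1.25 × 10^-3)(1.97 x 10^-4)^2 = 4.9 × 10^-11
Q > Ksp, so Mg(OH)2 will precipitate.

Q ≈ 4.9 × 10^-11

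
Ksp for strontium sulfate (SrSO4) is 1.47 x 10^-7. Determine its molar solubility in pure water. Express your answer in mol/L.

s ≈ 3.83 x 10^-4 M

SrSO4(s) ⇌ Sr^2+(aq) + SO4^2-(aq)
Ksp = [Sr^2+][SO4^2-]
For each mole of SrSO4 that dissolves: [Sr^2+] = s, [SO4^2-] = s.
Ksp = s × s = s^2
s = (1.47 x 10^-7)^(1/2) = 3.83 × 10^-4 M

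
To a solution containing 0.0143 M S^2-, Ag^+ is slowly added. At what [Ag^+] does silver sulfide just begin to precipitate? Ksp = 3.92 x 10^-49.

Ag2S(s) ⇌ 2 Ag^+ + S^2-
Ksp = [Ag^+]^2[S^2-]
Precipitation begins when Q = Ksp. With [S^2-] = 0.0143 M:
3.92 x 10^-49 = (0.0143) × [Ag^+]^2
[Ag^+] = (3.92 x 10^-49 / 1.43 × 10^-2)^(1/2) = 5.24 x 10^-24 M

[Ag^+] ≈ 5.24 x 10^-24 M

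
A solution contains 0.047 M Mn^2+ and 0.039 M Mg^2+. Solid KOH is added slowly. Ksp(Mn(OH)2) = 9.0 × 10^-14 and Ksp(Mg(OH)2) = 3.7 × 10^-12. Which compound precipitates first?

Each salt begins to precipitate when Q = Ksp, i.e. when [OH^-] reaches its threshold.
For Mn(OH)2: 9.0 × 10^-14 = 0.047 × [OH^-]^2  ⇒  [OH^-] = 1.4 × 10^-6 M.
For Mg(OH)2: 3.7 × 10^-12 = 0.039 × [OH^-]^2  ⇒  [OH^-] = 9.7 x 10^-6 M.
The salt with the lower threshold [OH^-] precipitates first: Mn(OH)2.

Mn(OH)2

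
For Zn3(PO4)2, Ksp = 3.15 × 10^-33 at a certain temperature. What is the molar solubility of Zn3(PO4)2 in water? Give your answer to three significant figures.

Zn3(PO4)2(s) ⇌ 3 Zn^2+(aq) + 2 PO4^3-(aq)
Ksp = [Zn^2+]^3[PO4^3-]^2
If s mol/L of Zn3(PO4)2 dissolves, [Zn^2+] = 3s and [PO4^3-] = 2s.
Ksp = (3s)^3(2s)^2 = 108s^5
Solving, s = (3.15 × 10^-33/108)^(1/5) = 1.24 × 10^-7 M

s = 1.24 × 10^-7 M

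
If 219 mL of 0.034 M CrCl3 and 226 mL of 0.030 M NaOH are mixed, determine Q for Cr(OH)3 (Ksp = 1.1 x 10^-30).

Q = 5.9e-8

Total volume = 219 + 226 = 445 mL.
[Cr^3+] = 3.4 x 10^-2 × (219/445) = 1.67 × 10^-2 M
[OH^-] = 3.0 × 10^-2 × (226/445) = 1.52 × 10^-2 M
Cr(OH)3(s) ⇌ Cr^3+ + 3 OH^-, so Q = [Cr^3+][OH^-]^3
Q = (1.67 x 10^-2)(1.52 x 10^-2)^3 = 5.9 x 10^-8
Q > Ksp, so Cr(OH)3 will precipitate.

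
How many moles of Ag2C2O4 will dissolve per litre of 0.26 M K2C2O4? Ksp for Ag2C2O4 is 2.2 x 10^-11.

Ag2C2O4(s) ⇌ 2 Ag^+ + C2O4^2-
Ksp = [Ag^+]^2[C2O4^2-]
Let s be the molar solubility in this solution. [Ag^+] = 2s, [C2O4^2-] = 0.26 + s ≈ 0.26 (common-ion effect: C2O4^2- is already 0.26 M).
Ksp ≈ (2s)^2 × 0.26
s = 4.6 × 10^-6 M
Check: s = 4.6 × 10^-6 ≪ 0.26, so the approximation is valid.

s = 4.6e-6 M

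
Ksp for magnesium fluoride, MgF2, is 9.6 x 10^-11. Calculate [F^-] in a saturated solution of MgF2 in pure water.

MgF2(s) ⇌ Mg^2+ + 2 F^-
Ksp = [Mg^2+][F^-]^2
For each mole of MgF2 that dissolves: [Mg^2+] = s, [F^-] = 2s.
Substituting: Ksp = s(2s)^2 = 4s^3
s = (9.6 x 10^-11 / 4)^(1/3) = 2.88 x 10^-4 M
[F^-] = 2s = 5.8 x 10^-4 M

[F^-] ≈ 5.8 × 10^-4 M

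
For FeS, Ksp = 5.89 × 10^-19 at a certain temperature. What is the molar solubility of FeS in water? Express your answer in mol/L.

FeS(s) ⇌ Fe^2+(aq) + S^2-(aq)
Ksp = [Fe^2+][S^2-]
For each mole of FeS that dissolves: [Fe^2+] = s, [S^2-] = s.
Ksp = s × s = s^2
s = (5.89 × 10^-19)^(1/2) = 7.67 x 10^-10 M

s ≈ 7.67 × 10^-10 M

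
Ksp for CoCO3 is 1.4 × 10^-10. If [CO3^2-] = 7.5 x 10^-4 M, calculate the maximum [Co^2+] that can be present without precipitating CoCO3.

[Co^2+] = 1.9 × 10^-7 M

CoCO3(s) <=> Co^2+(aq) + CO3^2-(aq)
Ksp = [Co^2+][CO3^2-]
Precipitation begins when Q = Ksp. With [CO3^2-] = 7.5 x 10^-4 M:
1.4 × 10^-10 = (7.5 x 10^-4) × [Co^2+]
[Co^2+] = (1.4 × 10^-10 / 7.5 x 10^-4) = 1.9 x 10^-7 M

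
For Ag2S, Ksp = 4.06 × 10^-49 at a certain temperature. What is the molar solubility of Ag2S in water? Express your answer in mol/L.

s = 4.66 × 10^-17 M

Ag2S(s) ⇌ 2 Ag^+(aq) + S^2-(aq)
Ksp = [Ag^+]^2[S^2-]
If s mol/L of Ag2S dissolves, [Ag^+] = 2s and [S^2-] = s.
So Ksp = (2s)^2 × s = 4s^3
Solving, s = (4.06 × 10^-49/4)^(1/3) = 4.66 × 10^-17 M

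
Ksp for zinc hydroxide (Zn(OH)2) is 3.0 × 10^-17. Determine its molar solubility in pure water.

Zn(OH)2(s) <=> Zn^2+ + 2 OH^-
Ksp = [Zn^2+][OH^-]^2
For each mole of Zn(OH)2 that dissolves: [Zn^2+] = s, [OH^-] = 2s.
So Ksp = s × (2s)^2 = 4s^3
Solving, s = (3.0 × 10^-17/4)^(1/3) = 2.0 × 10^-6 M

s = 2.0e-6 M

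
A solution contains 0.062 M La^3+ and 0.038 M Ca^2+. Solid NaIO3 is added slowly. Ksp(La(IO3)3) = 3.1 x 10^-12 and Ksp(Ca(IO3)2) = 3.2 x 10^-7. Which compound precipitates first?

La(IO3)3

Each salt begins to precipitate when Q = Ksp, i.e. when [IO3^-] reaches its threshold.
For La(IO3)3: 3.1 x 10^-12 = 0.062 × [IO3^-]^3  ⇒  [IO3^-] = 3.7 × 10^-4 M.
For Ca(IO3)2: 3.2 x 10^-7 = 0.038 × [IO3^-]^2  ⇒  [IO3^-] = 2.9 × 10^-3 M.
The salt with the lower threshold [IO3^-] precipitates first: La(IO3)3.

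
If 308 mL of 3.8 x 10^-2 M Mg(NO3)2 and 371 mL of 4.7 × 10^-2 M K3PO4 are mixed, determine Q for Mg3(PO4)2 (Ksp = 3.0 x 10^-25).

Q ≈ 3.4 × 10^-9

Total volume = 308 + 371 = 679 mL.
[Mg^2+] = 3.8 x 10^-2 × (308/679) = 1.72 × 10^-2 M
[PO4^3-] = 4.7 × 10^-2 × (371/679) = 2.57 × 10^-2 M
Mg3(PO4)2(s) <=> 3 Mg^2+(aq) + 2 PO4^3-(aq), so Q = [Mg^2+]^3[PO4^3-]^2
Q = (1.72 × 10^-2)^3(2.57 × 10^-2)^2 = 3.4 x 10^-9
Q > Ksp, so Mg3(PO4)2 will precipitate.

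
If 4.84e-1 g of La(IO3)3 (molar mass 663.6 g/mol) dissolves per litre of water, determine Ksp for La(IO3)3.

Ksp = 7.64e-12

Molar solubility s = (4.84 × 10^-1 g/L) / (663.6 g/mol) = 7.294 × 10^-4 M.
La(IO3)3(s) ⇌ La^3+ + 3 IO3^-
For each mole of La(IO3)3 that dissolves: [La^3+] = s, [IO3^-] = 3s.
Ksp = [La^3+][IO3^-]^3
So Ksp = s × (3s)^3 = 27s^4
With s = 7.294 × 10^-4: Ksp = 7.64 × 10^-12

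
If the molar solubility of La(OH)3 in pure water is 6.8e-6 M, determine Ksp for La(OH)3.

La(OH)3(s) ⇌ La^3+(aq) + 3 OH^-(aq)
Let s = molar solubility. Then [La^3+] = s and [OH^-] = 3s.
Ksp = [La^3+][OH^-]^3
Ksp = s(3s)^3 = 27s^4
With s = 6.8 x 10^-6: Ksp = 5.8 × 10^-20

5.8e-20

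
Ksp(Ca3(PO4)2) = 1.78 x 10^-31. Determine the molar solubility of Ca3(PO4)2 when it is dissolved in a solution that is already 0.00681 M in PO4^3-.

s = 5.22 × 10^-10 M

Ca3(PO4)2(s) ⇌ 3 Ca^2+ + 2 PO4^3-
Ksp = [Ca^2+]^3[PO4^3-]^2
Let s = moles of Ca3(PO4)2 that dissolve per litre. [Ca^2+] = 3s, [PO4^3-] = 0.00681 + 2s ≈ 0.00681 (common-ion effect: PO4^3- is already 0.00681 M).
Ksp ≈ (3s)^3 × (0.00681)^2
s = 5.22 x 10^-10 M
Check: 2s = 1.0 x 10^-9 ≪ 0.00681, so the approximation is valid.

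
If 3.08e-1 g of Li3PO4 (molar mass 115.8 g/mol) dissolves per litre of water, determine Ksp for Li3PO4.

Molar solubility s = (3.08 x 10^-1 g/L) / (115.8 g/mol) = 2.660 × 10^-3 M.
Li3PO4(s) <=> 3 Li^+ + PO4^3-
For each mole of Li3PO4 that dissolves: [Li^+] = 3s, [PO4^3-] = s.
Ksp = [Li^+]^3[PO4^3-]
So Ksp = (3s)^3 × s = 27s^4
With s = 2.660 × 10^-3: Ksp = 1.35 x 10^-9

Ksp = 1.35 × 10^-9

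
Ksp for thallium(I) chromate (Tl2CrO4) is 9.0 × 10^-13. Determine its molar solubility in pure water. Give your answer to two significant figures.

Tl2CrO4(s) <=> 2 Tl^+(aq) + CrO4^2-(aq)
Ksp = [Tl^+]^2[CrO4^2-]
If s mol/L of Tl2CrO4 dissolves, [Tl^+] = 2s and [CrO4^2-] = s.
Substituting: Ksp = (2s)^2s = 4s^3
s = (9.0 × 10^-13 / 4)^(1/3) = 6.1 x 10^-5 M

s = 6.1 × 10^-5 M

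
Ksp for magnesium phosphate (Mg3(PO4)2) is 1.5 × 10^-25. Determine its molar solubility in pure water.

s = 4.3 × 10^-6 M

Mg3(PO4)2(s) ⇌ 3 Mg^2+ + 2 PO4^3-
Ksp = [Mg^2+]^3[PO4^3-]^2
Let s = molar solubility. Then [Mg^2+] = 3s and [PO4^3-] = 2s.
Substituting: Ksp = (3s)^3(2s)^2 = 108s^5
s^5 = 1.5 × 10^-25 / 108, so s = 4.3 × 10^-6 M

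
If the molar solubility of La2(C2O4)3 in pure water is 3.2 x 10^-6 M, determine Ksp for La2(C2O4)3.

Ksp ≈ 3.6e-26

La2(C2O4)3(s) ⇌ 2 La^3+(aq) + 3 C2O4^2-(aq)
Let s = molar solubility. Then [La^3+] = 2s and [C2O4^2-] = 3s.
Ksp = [La^3+]^2[C2O4^2-]^3
Ksp = (2s)^2(3s)^3 = 108s^5
With s = 3.2 × 10^-6: Ksp = 3.6 × 10^-26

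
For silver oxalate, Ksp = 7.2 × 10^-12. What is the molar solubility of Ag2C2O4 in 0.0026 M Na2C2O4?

s = 2.6e-5 M

Ag2C2O4(s) ⇌ 2 Ag^+(aq) + C2O4^2-(aq)
Ksp = [Ag^+]^2[C2O4^2-]
If s mol/L dissolves here, [Ag^+] = 2s, [C2O4^2-] = 0.0026 + s ≈ 0.0026 (Ksp is small, so little additional dissolves).
Ksp ≈ (2s)^2 × 0.0026
s = 2.6 × 10^-5 M
Check: s = 2.6 x 10^-5 ≪ 0.0026, so the approximation is valid.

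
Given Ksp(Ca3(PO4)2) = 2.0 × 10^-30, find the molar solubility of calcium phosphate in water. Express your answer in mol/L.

Ca3(PO4)2(s) ⇌ 3 Ca^2+(aq) + 2 PO4^3-(aq)
Ksp = [Ca^2+]^3[PO4^3-]^2
Let s = molar solubility. Then [Ca^2+] = 3s and [PO4^3-] = 2s.
So Ksp = (3s)^3 × (2s)^2 = 108s^5
s = (2.0 × 10^-30 / 108)^(1/5) = 4.5 × 10^-7 M

s = 4.5 x 10^-7 M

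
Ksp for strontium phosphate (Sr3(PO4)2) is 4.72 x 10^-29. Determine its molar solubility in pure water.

s ≈ 8.47e-7 M

Sr3(PO4)2(s) ⇌ 3 Sr^2+ + 2 PO4^3-
Ksp = [Sr^2+]^3[PO4^3-]^2
For each mole of Sr3(PO4)2 that dissolves: [Sr^2+] = 3s, [PO4^3-] = 2s.
Substituting: Ksp = (3s)^3(2s)^2 = 108s^5
s^5 = 4.72 x 10^-29 / 108, so s = 8.47 × 10^-7 M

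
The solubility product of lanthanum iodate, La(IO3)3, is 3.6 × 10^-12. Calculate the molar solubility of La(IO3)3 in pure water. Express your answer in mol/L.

s ≈ 6.0 × 10^-4 M

La(IO3)3(s) <=> La^3+ + 3 IO3^-
Ksp = [La^3+][IO3^-]^3
With molar solubility s: [La^3+] = s, [IO3^-] = 3s.
So Ksp = s × (3s)^3 = 27s^4
s = (3.6 × 10^-12 / 27)^(1/4) = 6.0 × 10^-4 M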